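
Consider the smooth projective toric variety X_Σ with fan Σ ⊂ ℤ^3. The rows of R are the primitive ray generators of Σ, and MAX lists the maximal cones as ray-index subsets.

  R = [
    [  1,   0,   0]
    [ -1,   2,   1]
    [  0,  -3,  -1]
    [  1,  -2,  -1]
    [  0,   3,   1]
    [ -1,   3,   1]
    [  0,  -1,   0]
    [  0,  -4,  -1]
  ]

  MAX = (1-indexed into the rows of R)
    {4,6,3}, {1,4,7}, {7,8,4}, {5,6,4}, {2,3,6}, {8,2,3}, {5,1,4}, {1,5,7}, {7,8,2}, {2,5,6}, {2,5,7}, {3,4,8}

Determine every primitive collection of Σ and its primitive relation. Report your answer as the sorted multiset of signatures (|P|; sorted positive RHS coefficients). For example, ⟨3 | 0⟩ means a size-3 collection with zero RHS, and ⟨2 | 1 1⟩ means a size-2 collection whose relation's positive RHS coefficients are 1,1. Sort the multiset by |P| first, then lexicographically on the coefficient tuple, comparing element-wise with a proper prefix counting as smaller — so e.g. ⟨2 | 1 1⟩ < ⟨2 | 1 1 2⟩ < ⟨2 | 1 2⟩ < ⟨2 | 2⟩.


The 11 primitive collections of Σ (r=8, n=3):

  P={2,4}:  v_{2} + v_{4} = 0  ⟹  sig = ⟨2 | 0⟩
  P={3,5}:  v_{3} + v_{5} = 0  ⟹  sig = ⟨2 | 0⟩
  P={1,6}:  v_{1} + v_{6} = v_{5}  ⟹  sig = ⟨2 | 1⟩
  P={3,7}:  v_{3} + v_{7} = v_{8}  ⟹  sig = ⟨2 | 1⟩
  P={5,8}:  v_{5} + v_{8} = v_{7}  ⟹  sig = ⟨2 | 1⟩
  P={6,7}:  v_{6} + v_{7} = v_{2}  ⟹  sig = ⟨2 | 1⟩
  P={1,2}:  v_{1} + v_{2} = v_{5} + v_{7}  ⟹  sig = ⟨2 | 1 1⟩
  P={1,3}:  v_{1} + v_{3} = v_{4} + v_{7}  ⟹  sig = ⟨2 | 1 1⟩
  P={6,8}:  v_{6} + v_{8} = v_{2} + v_{3}  ⟹  sig = ⟨2 | 1 1⟩
  P={1,8}:  v_{1} + v_{8} = v_{4} + 2·v_{7}  ⟹  sig = ⟨2 | 1 2⟩
  P={4,5,7}:  v_{4} + v_{5} + v_{7} = v_{1}  ⟹  sig = ⟨3 | 1⟩

so the primitive-relation signature multiset is
    ⟨2 | 0⟩
    ⟨2 | 0⟩
    ⟨2 | 1⟩
    ⟨2 | 1⟩
    ⟨2 | 1⟩
    ⟨2 | 1⟩
    ⟨2 | 1 1⟩
    ⟨2 | 1 1⟩
    ⟨2 | 1 1⟩
    ⟨2 | 1 2⟩
    ⟨3 | 1⟩


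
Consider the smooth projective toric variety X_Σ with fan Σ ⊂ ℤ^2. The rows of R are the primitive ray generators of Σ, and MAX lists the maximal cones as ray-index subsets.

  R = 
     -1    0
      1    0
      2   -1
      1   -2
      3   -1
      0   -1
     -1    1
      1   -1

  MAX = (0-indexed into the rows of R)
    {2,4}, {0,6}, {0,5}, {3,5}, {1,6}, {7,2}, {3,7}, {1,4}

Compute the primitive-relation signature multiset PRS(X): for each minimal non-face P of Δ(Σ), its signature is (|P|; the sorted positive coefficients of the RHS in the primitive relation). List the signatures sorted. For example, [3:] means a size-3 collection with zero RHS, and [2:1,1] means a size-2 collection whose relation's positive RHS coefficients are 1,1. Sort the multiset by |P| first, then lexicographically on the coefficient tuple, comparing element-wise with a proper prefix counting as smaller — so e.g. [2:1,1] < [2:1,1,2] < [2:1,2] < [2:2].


Σ has 20 primitive collections:

  P = {0,1}:  v_{0} + v_{1} = 0  ⟹  sig = [2:]
  P = {6,7}:  v_{6} + v_{7} = 0  ⟹  sig = [2:]
  P = {0,2}:  v_{0} + v_{2} = v_{7}  ⟹  sig = [2:1]
  P = {0,4}:  v_{0} + v_{4} = v_{2}  ⟹  sig = [2:1]
  P = {0,7}:  v_{0} + v_{7} = v_{5}  ⟹  sig = [2:1]
  P = {1,2}:  v_{1} + v_{2} = v_{4}  ⟹  sig = [2:1]
  P = {1,5}:  v_{1} + v_{5} = v_{7}  ⟹  sig = [2:1]
  P = {1,7}:  v_{1} + v_{7} = v_{2}  ⟹  sig = [2:1]
  P = {2,6}:  v_{2} + v_{6} = v_{1}  ⟹  sig = [2:1]
  P = {3,6}:  v_{3} + v_{6} = v_{5}  ⟹  sig = [2:1]
  P = {5,6}:  v_{5} + v_{6} = v_{0}  ⟹  sig = [2:1]
  P = {5,7}:  v_{5} + v_{7} = v_{3}  ⟹  sig = [2:1]
  P = {4,5}:  v_{4} + v_{5} = v_{2} + v_{7}  ⟹  sig = [2:1,1]
  P = {3,4}:  v_{3} + v_{4} = v_{2} + 2·v_{7}  ⟹  sig = [2:1,2]
  P = {0,3}:  v_{0} + v_{3} = 2·v_{5}  ⟹  sig = [2:2]
  P = {1,3}:  v_{1} + v_{3} = 2·v_{7}  ⟹  sig = [2:2]
  P = {2,5}:  v_{2} + v_{5} = 2·v_{7}  ⟹  sig = [2:2]
  P = {4,6}:  v_{4} + v_{6} = 2·v_{1}  ⟹  sig = [2:2]
  P = {4,7}:  v_{4} + v_{7} = 2·v_{2}  ⟹  sig = [2:2]
  P = {2,3}:  v_{2} + v_{3} = 3·v_{7}  ⟹  sig = [2:3]

Hence PRS(X_Σ) =
[[2:], [2:], [2:1], [2:1], [2:1], [2:1], [2:1], [2:1], [2:1], [2:1], [2:1], [2:1], [2:1,1], [2:1,2], [2:2], [2:2], [2:2], [2:2], [2:2], [2:3]]


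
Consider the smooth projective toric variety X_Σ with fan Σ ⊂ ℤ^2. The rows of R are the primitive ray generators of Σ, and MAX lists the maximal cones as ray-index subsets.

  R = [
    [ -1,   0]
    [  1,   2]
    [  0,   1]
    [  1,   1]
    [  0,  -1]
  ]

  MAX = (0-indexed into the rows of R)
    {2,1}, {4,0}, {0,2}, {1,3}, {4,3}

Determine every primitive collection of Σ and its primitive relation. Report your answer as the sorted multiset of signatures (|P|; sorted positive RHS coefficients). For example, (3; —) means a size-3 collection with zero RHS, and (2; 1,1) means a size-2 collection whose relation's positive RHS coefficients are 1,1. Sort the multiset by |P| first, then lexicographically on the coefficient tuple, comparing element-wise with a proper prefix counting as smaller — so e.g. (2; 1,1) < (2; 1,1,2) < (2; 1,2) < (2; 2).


5 collections generate NE(X_Σ); each relation:

  {2,4}:  v_{2} + v_{4} = 0  so sig = (2; —)
  {0,3}:  v_{0} + v_{3} = v_{2}  so sig = (2; 1)
  {1,4}:  v_{1} + v_{4} = v_{3}  so sig = (2; 1)
  {2,3}:  v_{2} + v_{3} = v_{1}  so sig = (2; 1)
  {0,1}:  v_{0} + v_{1} = 2·v_{2}  so sig = (2; 2)

Sorted signature multiset PRS(X):
{ (2; —),  (2; 1) ×3,  (2; 2) }


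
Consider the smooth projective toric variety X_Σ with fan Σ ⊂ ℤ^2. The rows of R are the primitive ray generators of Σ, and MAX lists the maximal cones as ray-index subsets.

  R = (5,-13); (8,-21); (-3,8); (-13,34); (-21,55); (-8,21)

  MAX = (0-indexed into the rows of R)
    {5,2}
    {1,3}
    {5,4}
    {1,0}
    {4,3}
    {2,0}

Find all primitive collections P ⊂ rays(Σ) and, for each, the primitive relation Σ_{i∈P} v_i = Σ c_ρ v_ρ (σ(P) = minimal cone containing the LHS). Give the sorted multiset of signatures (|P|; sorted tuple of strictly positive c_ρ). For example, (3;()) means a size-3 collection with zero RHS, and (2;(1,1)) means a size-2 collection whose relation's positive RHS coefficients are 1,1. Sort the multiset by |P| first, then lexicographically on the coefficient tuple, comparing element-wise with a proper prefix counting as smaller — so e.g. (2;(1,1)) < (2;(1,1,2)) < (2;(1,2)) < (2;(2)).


Minimal non-faces — 9 found among 6 rays, 6 max cones:

  P = {1,5}:  v_{1} + v_{5} = 0  →  sig = (2;())
  P = {0,3}:  v_{0} + v_{3} = v_{5}  →  sig = (2;(1))
  P = {0,5}:  v_{0} + v_{5} = v_{2}  →  sig = (2;(1))
  P = {1,2}:  v_{1} + v_{2} = v_{0}  →  sig = (2;(1))
  P = {1,4}:  v_{1} + v_{4} = v_{3}  →  sig = (2;(1))
  P = {3,5}:  v_{3} + v_{5} = v_{4}  →  sig = (2;(1))
  P = {0,4}:  v_{0} + v_{4} = 2·v_{5}  →  sig = (2;(2))
  P = {2,3}:  v_{2} + v_{3} = 2·v_{5}  →  sig = (2;(2))
  P = {2,4}:  v_{2} + v_{4} = 3·v_{5}  →  sig = (2;(3))

Hence PRS(X_Σ) =
[(2;()), (2;(1)), (2;(1)), (2;(1)), (2;(1)), (2;(1)), (2;(2)), (2;(2)), (2;(3))]


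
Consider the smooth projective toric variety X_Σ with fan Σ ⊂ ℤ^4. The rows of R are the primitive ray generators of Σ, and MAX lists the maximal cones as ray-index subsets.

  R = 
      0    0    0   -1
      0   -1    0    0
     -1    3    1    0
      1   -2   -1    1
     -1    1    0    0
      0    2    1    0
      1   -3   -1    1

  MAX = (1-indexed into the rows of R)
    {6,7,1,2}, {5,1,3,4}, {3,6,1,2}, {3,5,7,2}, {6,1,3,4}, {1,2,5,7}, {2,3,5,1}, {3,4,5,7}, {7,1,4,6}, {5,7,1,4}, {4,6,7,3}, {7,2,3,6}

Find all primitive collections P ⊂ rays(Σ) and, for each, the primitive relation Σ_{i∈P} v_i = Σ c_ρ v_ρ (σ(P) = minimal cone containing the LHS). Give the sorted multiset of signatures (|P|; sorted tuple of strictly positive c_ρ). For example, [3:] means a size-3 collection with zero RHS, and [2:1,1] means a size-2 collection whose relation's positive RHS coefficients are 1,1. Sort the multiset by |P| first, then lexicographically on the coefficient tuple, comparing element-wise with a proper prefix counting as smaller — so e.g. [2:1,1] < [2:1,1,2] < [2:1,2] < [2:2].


Δ(Σ) — 7 vertices, 3 min non-faces:

  P={2,4}:  v_{2} + v_{4} = v_{7} — sig = [2:1]
  P={5,6}:  v_{5} + v_{6} = v_{3} — sig = [2:1]
  P={1,3,7}:  v_{1} + v_{3} + v_{7} = 0 — sig = [3:]

Hence PRS(X_Σ) =
[[2:1], [2:1], [3:]]


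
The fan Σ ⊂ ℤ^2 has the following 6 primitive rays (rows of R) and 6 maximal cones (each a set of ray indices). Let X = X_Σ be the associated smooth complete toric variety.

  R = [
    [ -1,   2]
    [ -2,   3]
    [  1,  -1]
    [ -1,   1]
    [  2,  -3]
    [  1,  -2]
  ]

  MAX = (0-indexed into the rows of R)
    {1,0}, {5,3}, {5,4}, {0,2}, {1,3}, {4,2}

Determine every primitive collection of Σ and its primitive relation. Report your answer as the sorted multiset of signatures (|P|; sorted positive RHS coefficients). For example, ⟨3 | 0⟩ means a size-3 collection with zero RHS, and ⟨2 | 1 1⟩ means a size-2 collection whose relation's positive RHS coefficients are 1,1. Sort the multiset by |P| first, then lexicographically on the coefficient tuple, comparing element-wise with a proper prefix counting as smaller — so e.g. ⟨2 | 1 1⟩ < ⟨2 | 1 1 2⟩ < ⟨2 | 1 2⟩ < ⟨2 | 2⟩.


9 minimal non-faces of Δ(Σ) (on 6 rays):

  P = {0,5}:  v_{0} + v_{5} = 0  ⟹  sig = ⟨2 | 0⟩
  P = {1,4}:  v_{1} + v_{4} = 0  ⟹  sig = ⟨2 | 0⟩
  P = {2,3}:  v_{2} + v_{3} = 0  ⟹  sig = ⟨2 | 0⟩
  P = {0,3}:  v_{0} + v_{3} = v_{1}  ⟹  sig = ⟨2 | 1⟩
  P = {0,4}:  v_{0} + v_{4} = v_{2}  ⟹  sig = ⟨2 | 1⟩
  P = {1,2}:  v_{1} + v_{2} = v_{0}  ⟹  sig = ⟨2 | 1⟩
  P = {1,5}:  v_{1} + v_{5} = v_{3}  ⟹  sig = ⟨2 | 1⟩
  P = {2,5}:  v_{2} + v_{5} = v_{4}  ⟹  sig = ⟨2 | 1⟩
  P = {3,4}:  v_{3} + v_{4} = v_{5}  ⟹  sig = ⟨2 | 1⟩

Sorted signature multiset PRS(X):
    |P|=2: 9 collections, coeffs (), (), (), (1), (1), (1), (1), (1), (1)


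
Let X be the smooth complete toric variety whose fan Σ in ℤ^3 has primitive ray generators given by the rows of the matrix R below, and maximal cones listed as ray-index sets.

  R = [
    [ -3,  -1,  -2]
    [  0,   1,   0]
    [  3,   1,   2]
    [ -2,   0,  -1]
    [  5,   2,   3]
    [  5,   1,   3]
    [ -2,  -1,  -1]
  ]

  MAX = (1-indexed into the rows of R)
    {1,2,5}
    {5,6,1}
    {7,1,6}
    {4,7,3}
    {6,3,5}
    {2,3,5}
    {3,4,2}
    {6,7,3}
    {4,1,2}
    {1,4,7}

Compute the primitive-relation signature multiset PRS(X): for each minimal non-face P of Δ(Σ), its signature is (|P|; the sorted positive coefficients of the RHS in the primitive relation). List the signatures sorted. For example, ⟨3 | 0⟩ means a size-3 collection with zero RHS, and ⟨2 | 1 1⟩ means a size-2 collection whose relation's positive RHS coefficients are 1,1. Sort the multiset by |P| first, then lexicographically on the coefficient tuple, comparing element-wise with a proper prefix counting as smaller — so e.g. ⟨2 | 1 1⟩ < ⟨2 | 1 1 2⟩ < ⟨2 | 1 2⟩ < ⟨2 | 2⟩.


6 collections generate NE(X_Σ); each relation:

  P={1,3}:  v_{1} + v_{3} = 0 ; sig = ⟨2 | 0⟩
  P={2,6}:  v_{2} + v_{6} = v_{5} ; sig = ⟨2 | 1⟩
  P={2,7}:  v_{2} + v_{7} = v_{4} ; sig = ⟨2 | 1⟩
  P={4,6}:  v_{4} + v_{6} = v_{3} ; sig = ⟨2 | 1⟩
  P={5,7}:  v_{5} + v_{7} = v_{3} ; sig = ⟨2 | 1⟩
  P={4,5}:  v_{4} + v_{5} = v_{2} + v_{3} ; sig = ⟨2 | 1 1⟩

Signatures (|P|; sorted positive RHS coefficients), sorted:
    ⟨2 | 0⟩
    ⟨2 | 1⟩
    ⟨2 | 1⟩
    ⟨2 | 1⟩
    ⟨2 | 1⟩
    ⟨2 | 1 1⟩


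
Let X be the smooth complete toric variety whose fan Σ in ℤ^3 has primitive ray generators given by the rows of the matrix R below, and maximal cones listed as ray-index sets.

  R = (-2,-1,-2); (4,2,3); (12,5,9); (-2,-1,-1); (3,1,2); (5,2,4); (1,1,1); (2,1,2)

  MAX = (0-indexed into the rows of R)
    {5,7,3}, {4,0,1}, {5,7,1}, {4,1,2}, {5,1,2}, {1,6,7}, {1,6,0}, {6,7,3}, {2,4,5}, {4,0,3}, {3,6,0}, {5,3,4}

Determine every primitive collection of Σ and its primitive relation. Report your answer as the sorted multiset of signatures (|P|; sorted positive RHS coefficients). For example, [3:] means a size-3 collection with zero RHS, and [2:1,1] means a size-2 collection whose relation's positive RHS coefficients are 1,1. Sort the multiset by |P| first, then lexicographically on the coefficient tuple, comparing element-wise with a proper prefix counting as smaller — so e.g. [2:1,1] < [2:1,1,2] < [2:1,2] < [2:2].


Σ has 11 primitive collections:

  • {0,7}:  v_{0} + v_{7} = 0 — sig = [2:]
  • {0,5}:  v_{0} + v_{5} = v_{4} — sig = [2:1]
  • {1,3}:  v_{1} + v_{3} = v_{7} — sig = [2:1]
  • {4,6}:  v_{4} + v_{6} = v_{1} — sig = [2:1]
  • {4,7}:  v_{4} + v_{7} = v_{5} — sig = [2:1]
  • {5,6}:  v_{5} + v_{6} = v_{1} + v_{7} — sig = [2:1,1]
  • {0,2}:  v_{0} + v_{2} = v_{1} + 2·v_{4} — sig = [2:1,2]
  • {2,6}:  v_{2} + v_{6} = 2·v_{1} + v_{5} — sig = [2:1,2]
  • {2,7}:  v_{2} + v_{7} = v_{1} + 2·v_{5} — sig = [2:1,2]
  • {2,3}:  v_{2} + v_{3} = 2·v_{5} — sig = [2:2]
  • {1,4,5}:  v_{1} + v_{4} + v_{5} = v_{2} — sig = [3:1]

so the primitive-relation signature multiset is
    [2:]
    [2:1]
    [2:1]
    [2:1]
    [2:1]
    [2:1,1]
    [2:1,2]
    [2:1,2]
    [2:1,2]
    [2:2]
    [3:1]


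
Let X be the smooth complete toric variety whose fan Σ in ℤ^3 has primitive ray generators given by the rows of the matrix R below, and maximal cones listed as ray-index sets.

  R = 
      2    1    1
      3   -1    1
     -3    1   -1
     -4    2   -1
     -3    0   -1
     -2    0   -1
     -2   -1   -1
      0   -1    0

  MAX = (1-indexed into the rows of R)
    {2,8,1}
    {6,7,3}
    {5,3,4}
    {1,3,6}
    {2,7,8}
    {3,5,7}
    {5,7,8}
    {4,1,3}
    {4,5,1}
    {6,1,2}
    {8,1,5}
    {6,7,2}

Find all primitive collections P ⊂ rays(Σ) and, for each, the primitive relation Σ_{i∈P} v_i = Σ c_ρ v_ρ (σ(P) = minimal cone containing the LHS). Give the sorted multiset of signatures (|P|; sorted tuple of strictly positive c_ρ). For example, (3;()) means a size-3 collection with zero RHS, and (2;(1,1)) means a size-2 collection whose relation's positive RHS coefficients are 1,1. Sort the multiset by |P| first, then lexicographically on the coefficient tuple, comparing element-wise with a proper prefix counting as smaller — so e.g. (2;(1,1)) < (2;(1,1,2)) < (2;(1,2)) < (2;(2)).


11 minimal non-faces of Δ(Σ) (on 8 rays):

  P={1,7}:  v_{1} + v_{7} = 0  so sig = (2;())
  P={2,3}:  v_{2} + v_{3} = 0  so sig = (2;())
  P={2,5}:  v_{2} + v_{5} = v_{8}  so sig = (2;(1))
  P={3,8}:  v_{3} + v_{8} = v_{5}  so sig = (2;(1))
  P={6,8}:  v_{6} + v_{8} = v_{7}  so sig = (2;(1))
  P={2,4}:  v_{2} + v_{4} = v_{1} + v_{5}  so sig = (2;(1,1))
  P={4,7}:  v_{4} + v_{7} = v_{3} + v_{5}  so sig = (2;(1,1))
  P={5,6}:  v_{5} + v_{6} = v_{3} + v_{7}  so sig = (2;(1,1))
  P={4,8}:  v_{4} + v_{8} = v_{1} + 2·v_{5}  so sig = (2;(1,2))
  P={4,6}:  v_{4} + v_{6} = 2·v_{3}  so sig = (2;(2))
  P={1,3,5}:  v_{1} + v_{3} + v_{5} = v_{4}  so sig = (3;(1))

Sorted signature multiset PRS(X):
{ (2;()) ×2,  (2;(1)) ×3,  (2;(1,1)) ×3,  (2;(1,2)),  (2;(2)),  (3;(1)) }


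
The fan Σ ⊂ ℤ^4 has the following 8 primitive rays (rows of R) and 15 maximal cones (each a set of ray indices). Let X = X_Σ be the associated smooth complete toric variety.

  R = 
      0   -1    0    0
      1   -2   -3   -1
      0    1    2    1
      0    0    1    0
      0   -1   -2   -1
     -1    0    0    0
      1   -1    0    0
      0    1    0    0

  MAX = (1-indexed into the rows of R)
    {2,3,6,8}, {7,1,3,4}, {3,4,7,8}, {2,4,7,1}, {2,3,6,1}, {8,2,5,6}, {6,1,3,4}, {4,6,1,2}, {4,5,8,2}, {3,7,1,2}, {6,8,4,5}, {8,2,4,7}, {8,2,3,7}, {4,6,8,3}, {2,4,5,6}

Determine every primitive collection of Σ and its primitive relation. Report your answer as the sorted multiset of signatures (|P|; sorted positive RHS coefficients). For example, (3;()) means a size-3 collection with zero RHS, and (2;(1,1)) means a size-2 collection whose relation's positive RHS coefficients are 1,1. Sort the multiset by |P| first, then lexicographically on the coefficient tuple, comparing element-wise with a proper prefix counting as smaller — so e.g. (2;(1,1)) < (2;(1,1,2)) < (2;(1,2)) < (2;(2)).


7 minimal non-faces of Δ(Σ) (on 8 rays):

  • {1,8}:  v_{1} + v_{8} = 0 ; sig = (2;())
  • {3,5}:  v_{3} + v_{5} = 0 ; sig = (2;())
  • {6,7}:  v_{6} + v_{7} = v_{1} ; sig = (2;(1))
  • {5,7}:  v_{5} + v_{7} = v_{2} + v_{4} ; sig = (2;(1,1))
  • {1,5}:  v_{1} + v_{5} = v_{2} + v_{4} + v_{6} ; sig = (2;(1,1,1))
  • {2,3,4}:  v_{2} + v_{3} + v_{4} = v_{7} ; sig = (3;(1))
  • {2,4,6,8}:  v_{2} + v_{4} + v_{6} + v_{8} = v_{5} ; sig = (4;(1))

Sorted signature multiset PRS(X):
    (2;())
    (2;())
    (2;(1))
    (2;(1,1))
    (2;(1,1,1))
    (3;(1))
    (4;(1))


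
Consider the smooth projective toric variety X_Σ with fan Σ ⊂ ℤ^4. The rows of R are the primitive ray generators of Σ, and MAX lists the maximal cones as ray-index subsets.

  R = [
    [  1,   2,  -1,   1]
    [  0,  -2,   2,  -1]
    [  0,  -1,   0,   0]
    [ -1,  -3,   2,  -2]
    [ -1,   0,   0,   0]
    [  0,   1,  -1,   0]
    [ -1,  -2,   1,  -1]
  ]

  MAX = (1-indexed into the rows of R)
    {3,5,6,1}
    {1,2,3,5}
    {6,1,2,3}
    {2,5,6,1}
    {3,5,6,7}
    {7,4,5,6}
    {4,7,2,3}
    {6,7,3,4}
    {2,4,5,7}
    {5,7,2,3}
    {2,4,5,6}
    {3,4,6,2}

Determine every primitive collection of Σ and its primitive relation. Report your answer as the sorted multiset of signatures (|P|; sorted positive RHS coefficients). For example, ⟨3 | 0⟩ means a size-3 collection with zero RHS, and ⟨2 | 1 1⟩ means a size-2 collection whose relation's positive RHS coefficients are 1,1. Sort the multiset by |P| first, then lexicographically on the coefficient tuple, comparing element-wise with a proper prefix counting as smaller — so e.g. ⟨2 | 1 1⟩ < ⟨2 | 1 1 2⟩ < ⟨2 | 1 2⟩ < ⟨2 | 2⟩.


5 collections generate NE(X_Σ); each relation:

  P={1,7}:  v_{1} + v_{7} = 0  so sig = ⟨2 | 0⟩
  P={1,4}:  v_{1} + v_{4} = v_{2} + v_{6}  so sig = ⟨2 | 1 1⟩
  P={2,6,7}:  v_{2} + v_{6} + v_{7} = v_{4}  so sig = ⟨3 | 1⟩
  P={3,4,5}:  v_{3} + v_{4} + v_{5} = 2·v_{7}  so sig = ⟨3 | 2⟩
  P={2,3,5,6}:  v_{2} + v_{3} + v_{5} + v_{6} = v_{7}  so sig = ⟨4 | 1⟩

Sorted signature multiset PRS(X):
    |P|=2: 2 collections, coeffs (), (1,1)
    |P|=3: 2 collections, coeffs (1), (2)
    |P|=4: 1 collection, coeffs (1)


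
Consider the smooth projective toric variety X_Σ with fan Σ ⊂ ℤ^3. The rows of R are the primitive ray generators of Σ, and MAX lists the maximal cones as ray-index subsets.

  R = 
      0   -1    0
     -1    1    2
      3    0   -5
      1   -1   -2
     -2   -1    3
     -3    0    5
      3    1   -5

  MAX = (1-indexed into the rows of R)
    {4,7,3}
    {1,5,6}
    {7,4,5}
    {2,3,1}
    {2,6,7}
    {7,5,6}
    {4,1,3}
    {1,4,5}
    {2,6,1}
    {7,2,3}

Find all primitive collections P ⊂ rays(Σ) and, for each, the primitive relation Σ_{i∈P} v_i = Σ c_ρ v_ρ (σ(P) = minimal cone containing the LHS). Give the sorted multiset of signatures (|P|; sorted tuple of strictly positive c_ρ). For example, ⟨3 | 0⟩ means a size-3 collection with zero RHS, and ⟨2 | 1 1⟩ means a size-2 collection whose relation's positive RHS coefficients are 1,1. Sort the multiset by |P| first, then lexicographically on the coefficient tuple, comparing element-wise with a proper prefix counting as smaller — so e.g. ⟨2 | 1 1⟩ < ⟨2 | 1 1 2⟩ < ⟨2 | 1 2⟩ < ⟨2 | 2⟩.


Σ has 6 primitive collections:

  {2,4}:  v_{2} + v_{4} = 0  so sig = ⟨2 | 0⟩
  {3,6}:  v_{3} + v_{6} = 0  so sig = ⟨2 | 0⟩
  {1,7}:  v_{1} + v_{7} = v_{3}  so sig = ⟨2 | 1⟩
  {2,5}:  v_{2} + v_{5} = v_{6}  so sig = ⟨2 | 1⟩
  {3,5}:  v_{3} + v_{5} = v_{4}  so sig = ⟨2 | 1⟩
  {4,6}:  v_{4} + v_{6} = v_{5}  so sig = ⟨2 | 1⟩

so the primitive-relation signature multiset is
[⟨2 | 0⟩, ⟨2 | 0⟩, ⟨2 | 1⟩, ⟨2 | 1⟩, ⟨2 | 1⟩, ⟨2 | 1⟩]


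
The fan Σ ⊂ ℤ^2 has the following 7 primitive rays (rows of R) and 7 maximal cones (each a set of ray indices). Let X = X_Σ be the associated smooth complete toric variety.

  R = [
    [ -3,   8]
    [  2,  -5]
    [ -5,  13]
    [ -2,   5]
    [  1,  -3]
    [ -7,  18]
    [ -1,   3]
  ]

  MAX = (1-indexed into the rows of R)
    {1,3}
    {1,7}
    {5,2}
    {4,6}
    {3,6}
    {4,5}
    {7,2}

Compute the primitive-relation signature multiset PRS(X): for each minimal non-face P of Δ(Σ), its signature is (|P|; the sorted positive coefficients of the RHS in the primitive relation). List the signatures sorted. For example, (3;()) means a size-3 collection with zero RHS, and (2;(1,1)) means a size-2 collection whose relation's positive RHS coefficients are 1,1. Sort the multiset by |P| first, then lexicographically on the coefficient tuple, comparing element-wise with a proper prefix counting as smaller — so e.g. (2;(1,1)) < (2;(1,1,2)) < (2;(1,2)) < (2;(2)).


14 minimal non-faces of Δ(Σ) (on 7 rays):

  P={2,4}:  v_{2} + v_{4} = 0  ⇒ sig = (2;())
  P={5,7}:  v_{5} + v_{7} = 0  ⇒ sig = (2;())
  P={1,2}:  v_{1} + v_{2} = v_{7}  ⇒ sig = (2;(1))
  P={1,4}:  v_{1} + v_{4} = v_{3}  ⇒ sig = (2;(1))
  P={1,5}:  v_{1} + v_{5} = v_{4}  ⇒ sig = (2;(1))
  P={2,3}:  v_{2} + v_{3} = v_{1}  ⇒ sig = (2;(1))
  P={2,6}:  v_{2} + v_{6} = v_{3}  ⇒ sig = (2;(1))
  P={3,4}:  v_{3} + v_{4} = v_{6}  ⇒ sig = (2;(1))
  P={4,7}:  v_{4} + v_{7} = v_{1}  ⇒ sig = (2;(1))
  P={6,7}:  v_{6} + v_{7} = v_{1} + v_{3}  ⇒ sig = (2;(1,1))
  P={1,6}:  v_{1} + v_{6} = 2·v_{3}  ⇒ sig = (2;(2))
  P={3,5}:  v_{3} + v_{5} = 2·v_{4}  ⇒ sig = (2;(2))
  P={3,7}:  v_{3} + v_{7} = 2·v_{1}  ⇒ sig = (2;(2))
  P={5,6}:  v_{5} + v_{6} = 3·v_{4}  ⇒ sig = (2;(3))

Hence PRS(X_Σ) =
[(2;()), (2;()), (2;(1)), (2;(1)), (2;(1)), (2;(1)), (2;(1)), (2;(1)), (2;(1)), (2;(1,1)), (2;(2)), (2;(2)), (2;(2)), (2;(3))]


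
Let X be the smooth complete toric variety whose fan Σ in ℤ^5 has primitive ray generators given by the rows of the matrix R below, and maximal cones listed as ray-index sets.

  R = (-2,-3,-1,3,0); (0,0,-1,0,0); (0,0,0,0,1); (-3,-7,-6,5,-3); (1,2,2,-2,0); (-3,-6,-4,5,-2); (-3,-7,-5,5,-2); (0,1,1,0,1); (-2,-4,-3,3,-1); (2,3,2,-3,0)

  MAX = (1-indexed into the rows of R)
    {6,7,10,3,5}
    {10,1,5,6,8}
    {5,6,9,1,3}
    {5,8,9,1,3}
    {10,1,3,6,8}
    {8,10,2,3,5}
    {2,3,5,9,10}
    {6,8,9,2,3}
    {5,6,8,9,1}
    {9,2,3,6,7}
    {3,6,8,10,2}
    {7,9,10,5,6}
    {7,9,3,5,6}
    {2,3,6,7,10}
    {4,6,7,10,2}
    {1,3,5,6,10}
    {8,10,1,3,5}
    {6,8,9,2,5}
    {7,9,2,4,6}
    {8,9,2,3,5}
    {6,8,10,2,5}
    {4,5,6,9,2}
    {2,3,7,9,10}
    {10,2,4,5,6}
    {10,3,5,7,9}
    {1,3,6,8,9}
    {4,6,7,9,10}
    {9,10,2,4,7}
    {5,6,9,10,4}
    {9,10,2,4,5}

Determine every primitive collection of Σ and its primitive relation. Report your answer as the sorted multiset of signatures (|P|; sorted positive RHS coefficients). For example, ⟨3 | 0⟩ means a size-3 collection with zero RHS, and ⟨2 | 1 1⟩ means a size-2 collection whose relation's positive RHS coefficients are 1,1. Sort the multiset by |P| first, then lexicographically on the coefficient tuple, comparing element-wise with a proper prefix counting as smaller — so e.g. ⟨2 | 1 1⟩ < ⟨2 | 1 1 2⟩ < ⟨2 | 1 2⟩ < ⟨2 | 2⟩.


Minimal non-faces — 14 found among 10 rays, 30 max cones:

  {1,2}:  v_{1} + v_{2} = v_{8} + v_{9}  so sig = ⟨2 | 1 1⟩
  {1,4}:  v_{1} + v_{4} = v_{6} + v_{9}  so sig = ⟨2 | 1 1⟩
  {3,4}:  v_{3} + v_{4} = v_{2} + v_{7}  so sig = ⟨2 | 1 1⟩
  {4,8}:  v_{4} + v_{8} = v_{2} + v_{6}  so sig = ⟨2 | 1 1⟩
  {7,8}:  v_{7} + v_{8} = v_{3} + v_{6}  so sig = ⟨2 | 1 1⟩
  {1,7}:  v_{1} + v_{7} = 2·v_{3} + v_{5} + 2·v_{6}  so sig = ⟨2 | 1 2 2⟩
  {8,9,10}:  v_{8} + v_{9} + v_{10} = 0  so sig = ⟨3 | 0⟩
  {1,9,10}:  v_{1} + v_{9} + v_{10} = v_{3} + v_{5} + v_{6}  so sig = ⟨3 | 1 1 1⟩
  {2,5,7}:  v_{2} + v_{5} + v_{7} = 2·v_{9} + v_{10}  so sig = ⟨3 | 1 2⟩
  {4,5,7}:  v_{4} + v_{5} + v_{7} = v_{6} + 3·v_{9} + 2·v_{10}  so sig = ⟨3 | 1 2 3⟩
  {2,3,5,6}:  v_{2} + v_{3} + v_{5} + v_{6} = v_{9}  so sig = ⟨4 | 1⟩
  {2,6,9,10}:  v_{2} + v_{6} + v_{9} + v_{10} = v_{4}  so sig = ⟨4 | 1⟩
  {3,5,6,8}:  v_{3} + v_{5} + v_{6} + v_{8} = v_{1}  so sig = ⟨4 | 1⟩
  {3,6,9,10}:  v_{3} + v_{6} + v_{9} + v_{10} = v_{7}  so sig = ⟨4 | 1⟩

Sorted signature multiset PRS(X):
    ⟨2 | 1 1⟩
    ⟨2 | 1 1⟩
    ⟨2 | 1 1⟩
    ⟨2 | 1 1⟩
    ⟨2 | 1 1⟩
    ⟨2 | 1 2 2⟩
    ⟨3 | 0⟩
    ⟨3 | 1 1 1⟩
    ⟨3 | 1 2⟩
    ⟨3 | 1 2 3⟩
    ⟨4 | 1⟩
    ⟨4 | 1⟩
    ⟨4 | 1⟩
    ⟨4 | 1⟩


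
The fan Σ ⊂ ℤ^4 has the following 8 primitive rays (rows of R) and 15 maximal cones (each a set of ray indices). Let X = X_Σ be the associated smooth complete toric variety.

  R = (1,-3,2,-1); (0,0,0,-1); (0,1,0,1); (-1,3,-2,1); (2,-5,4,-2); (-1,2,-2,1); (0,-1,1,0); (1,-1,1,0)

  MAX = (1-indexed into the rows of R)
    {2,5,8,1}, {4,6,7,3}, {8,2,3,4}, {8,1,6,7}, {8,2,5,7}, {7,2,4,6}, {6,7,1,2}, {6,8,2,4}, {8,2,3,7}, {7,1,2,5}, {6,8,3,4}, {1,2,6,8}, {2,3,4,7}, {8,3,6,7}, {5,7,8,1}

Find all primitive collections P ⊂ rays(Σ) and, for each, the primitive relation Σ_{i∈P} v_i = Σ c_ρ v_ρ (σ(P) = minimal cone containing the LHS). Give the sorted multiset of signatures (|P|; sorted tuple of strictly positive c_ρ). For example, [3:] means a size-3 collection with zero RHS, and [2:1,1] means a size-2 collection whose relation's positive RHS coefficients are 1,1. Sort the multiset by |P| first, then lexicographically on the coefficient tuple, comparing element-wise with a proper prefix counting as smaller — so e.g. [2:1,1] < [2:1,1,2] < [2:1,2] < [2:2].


9 minimal non-faces of Δ(Σ) (on 8 rays):

  {1,4}:  v_{1} + v_{4} = 0 — sig = [2:]
  {5,6}:  v_{5} + v_{6} = v_{1} — sig = [2:1]
  {1,3}:  v_{1} + v_{3} = v_{7} + v_{8} — sig = [2:1,1]
  {4,5}:  v_{4} + v_{5} = v_{2} + v_{7} + v_{8} — sig = [2:1,1,1]
  {3,5}:  v_{3} + v_{5} = v_{2} + 2·v_{7} + 2·v_{8} — sig = [2:1,2,2]
  {2,3,6}:  v_{2} + v_{3} + v_{6} = v_{4} — sig = [3:1]
  {4,7,8}:  v_{4} + v_{7} + v_{8} = v_{3} — sig = [3:1]
  {2,6,7,8}:  v_{2} + v_{6} + v_{7} + v_{8} = 0 — sig = [4:]
  {1,2,7,8}:  v_{1} + v_{2} + v_{7} + v_{8} = v_{5} — sig = [4:1]

Hence PRS(X_Σ) =
    [2:]
    [2:1]
    [2:1,1]
    [2:1,1,1]
    [2:1,2,2]
    [3:1]
    [3:1]
    [4:]
    [4:1]


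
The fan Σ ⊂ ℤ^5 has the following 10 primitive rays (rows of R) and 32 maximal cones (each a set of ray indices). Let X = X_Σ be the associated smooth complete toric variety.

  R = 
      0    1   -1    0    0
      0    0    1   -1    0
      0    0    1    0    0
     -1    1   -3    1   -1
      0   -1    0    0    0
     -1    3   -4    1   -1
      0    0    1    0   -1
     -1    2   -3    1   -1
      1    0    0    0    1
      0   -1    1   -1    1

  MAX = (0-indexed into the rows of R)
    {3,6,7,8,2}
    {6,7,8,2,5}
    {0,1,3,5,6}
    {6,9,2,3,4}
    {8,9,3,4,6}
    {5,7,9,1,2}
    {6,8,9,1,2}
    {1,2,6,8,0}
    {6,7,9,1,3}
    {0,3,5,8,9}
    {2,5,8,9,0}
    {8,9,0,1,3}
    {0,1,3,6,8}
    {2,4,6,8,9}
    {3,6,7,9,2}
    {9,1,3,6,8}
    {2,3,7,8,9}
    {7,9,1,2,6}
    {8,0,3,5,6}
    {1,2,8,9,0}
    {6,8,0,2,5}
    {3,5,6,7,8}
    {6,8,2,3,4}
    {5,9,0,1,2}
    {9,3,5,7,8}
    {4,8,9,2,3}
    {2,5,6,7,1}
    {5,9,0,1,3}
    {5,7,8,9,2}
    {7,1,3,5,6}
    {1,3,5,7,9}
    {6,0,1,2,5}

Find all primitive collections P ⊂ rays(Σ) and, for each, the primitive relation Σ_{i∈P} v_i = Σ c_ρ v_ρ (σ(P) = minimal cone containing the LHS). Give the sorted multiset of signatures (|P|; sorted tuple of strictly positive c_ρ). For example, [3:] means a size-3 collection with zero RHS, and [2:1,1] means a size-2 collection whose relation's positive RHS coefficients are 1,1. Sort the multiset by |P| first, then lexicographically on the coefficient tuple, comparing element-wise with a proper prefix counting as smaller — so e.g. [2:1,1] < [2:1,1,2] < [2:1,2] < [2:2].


Minimal non-faces — 14 found among 10 rays, 32 max cones:

  • {0,7}:  v_{0} + v_{7} = v_{5}  →  sig = [2:1]
  • {4,7}:  v_{4} + v_{7} = v_{3}  →  sig = [2:1]
  • {4,5}:  v_{4} + v_{5} = v_{0} + v_{3}  →  sig = [2:1,1]
  • {0,4}:  v_{0} + v_{4} = v_{3} + v_{6} + v_{8} + v_{9}  →  sig = [2:1,1,1,1]
  • {1,4}:  v_{1} + v_{4} = v_{3} + 2·v_{6} + v_{8} + 2·v_{9}  →  sig = [2:1,1,2,2]
  • {0,2,3}:  v_{0} + v_{2} + v_{3} = v_{7}  →  sig = [3:1]
  • {0,6,9}:  v_{0} + v_{6} + v_{9} = v_{1}  →  sig = [3:1]
  • {5,6,9}:  v_{5} + v_{6} + v_{9} = v_{1} + v_{7}  →  sig = [3:1,1]
  • {1,2,3}:  v_{1} + v_{2} + v_{3} = v_{6} + v_{7} + v_{9}  →  sig = [3:1,1,1]
  • {1,7,8}:  v_{1} + v_{7} + v_{8} = 2·v_{0}  →  sig = [3:2]
  • {2,3,5}:  v_{2} + v_{3} + v_{5} = 2·v_{7}  →  sig = [3:2]
  • {1,5,8}:  v_{1} + v_{5} + v_{8} = 3·v_{0}  →  sig = [3:3]
  • {6,7,8,9}:  v_{6} + v_{7} + v_{8} + v_{9} = v_{0}  →  sig = [4:1]
  • {2,3,6,8,9}:  v_{2} + v_{3} + v_{6} + v_{8} + v_{9} = 0  →  sig = [5:]

Signatures (|P|; sorted positive RHS coefficients), sorted:
{ [2:1] ×2,  [2:1,1],  [2:1,1,1,1],  [2:1,1,2,2],  [3:1] ×2,  [3:1,1],  [3:1,1,1],  [3:2] ×2,  [3:3],  [4:1],  [5:] }


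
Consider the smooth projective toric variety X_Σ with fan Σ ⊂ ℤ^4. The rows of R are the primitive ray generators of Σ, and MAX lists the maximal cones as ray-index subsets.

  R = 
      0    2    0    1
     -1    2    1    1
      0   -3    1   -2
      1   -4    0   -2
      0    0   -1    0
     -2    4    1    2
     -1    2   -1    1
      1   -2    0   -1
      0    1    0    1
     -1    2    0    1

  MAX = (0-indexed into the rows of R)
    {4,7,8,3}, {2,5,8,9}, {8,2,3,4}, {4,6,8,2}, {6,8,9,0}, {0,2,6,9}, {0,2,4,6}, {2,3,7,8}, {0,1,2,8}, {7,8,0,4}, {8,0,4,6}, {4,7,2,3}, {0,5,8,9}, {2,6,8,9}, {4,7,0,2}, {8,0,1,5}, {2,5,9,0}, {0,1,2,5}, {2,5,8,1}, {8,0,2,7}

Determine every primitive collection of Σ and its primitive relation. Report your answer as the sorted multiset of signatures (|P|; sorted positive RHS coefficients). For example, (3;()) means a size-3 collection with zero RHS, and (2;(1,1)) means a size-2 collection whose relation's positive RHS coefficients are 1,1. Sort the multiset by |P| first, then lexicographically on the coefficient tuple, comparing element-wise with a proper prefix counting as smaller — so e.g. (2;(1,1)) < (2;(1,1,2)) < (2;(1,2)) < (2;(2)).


Δ(Σ) — 10 vertices, 20 min non-faces:

  P = {7,9}:  v_{7} + v_{9} = 0  →  sig = (2;())
  P = {0,3}:  v_{0} + v_{3} = v_{7}  →  sig = (2;(1))
  P = {1,4}:  v_{1} + v_{4} = v_{9}  →  sig = (2;(1))
  P = {1,9}:  v_{1} + v_{9} = v_{5}  →  sig = (2;(1))
  P = {4,9}:  v_{4} + v_{9} = v_{6}  →  sig = (2;(1))
  P = {5,7}:  v_{5} + v_{7} = v_{1}  →  sig = (2;(1))
  P = {6,7}:  v_{6} + v_{7} = v_{4}  →  sig = (2;(1))
  P = {1,3}:  v_{1} + v_{3} = v_{2} + v_{8}  →  sig = (2;(1,1))
  P = {1,7}:  v_{1} + v_{7} = v_{0} + v_{2} + v_{8}  →  sig = (2;(1,1,1))
  P = {3,5}:  v_{3} + v_{5} = v_{2} + v_{8} + v_{9}  →  sig = (2;(1,1,1))
  P = {3,9}:  v_{3} + v_{9} = v_{2} + v_{4} + v_{8}  →  sig = (2;(1,1,1))
  P = {3,6}:  v_{3} + v_{6} = v_{2} + 2·v_{4} + v_{8}  →  sig = (2;(1,1,2))
  P = {1,6}:  v_{1} + v_{6} = 2·v_{9}  →  sig = (2;(2))
  P = {4,5}:  v_{4} + v_{5} = 2·v_{9}  →  sig = (2;(2))
  P = {5,6}:  v_{5} + v_{6} = 3·v_{9}  →  sig = (2;(3))
  P = {0,2,4,8}:  v_{0} + v_{2} + v_{4} + v_{8} = 0  →  sig = (4;())
  P = {0,2,6,8}:  v_{0} + v_{2} + v_{6} + v_{8} = v_{9}  →  sig = (4;(1))
  P = {0,2,8,9}:  v_{0} + v_{2} + v_{8} + v_{9} = v_{1}  →  sig = (4;(1))
  P = {2,4,7,8}:  v_{2} + v_{4} + v_{7} + v_{8} = v_{3}  →  sig = (4;(1))
  P = {0,2,5,8}:  v_{0} + v_{2} + v_{5} + v_{8} = 2·v_{1}  →  sig = (4;(2))

Signatures (|P|; sorted positive RHS coefficients), sorted:
[(2;()), (2;(1)), (2;(1)), (2;(1)), (2;(1)), (2;(1)), (2;(1)), (2;(1,1)), (2;(1,1,1)), (2;(1,1,1)), (2;(1,1,1)), (2;(1,1,2)), (2;(2)), (2;(2)), (2;(3)), (4;()), (4;(1)), (4;(1)), (4;(1)), (4;(2))]


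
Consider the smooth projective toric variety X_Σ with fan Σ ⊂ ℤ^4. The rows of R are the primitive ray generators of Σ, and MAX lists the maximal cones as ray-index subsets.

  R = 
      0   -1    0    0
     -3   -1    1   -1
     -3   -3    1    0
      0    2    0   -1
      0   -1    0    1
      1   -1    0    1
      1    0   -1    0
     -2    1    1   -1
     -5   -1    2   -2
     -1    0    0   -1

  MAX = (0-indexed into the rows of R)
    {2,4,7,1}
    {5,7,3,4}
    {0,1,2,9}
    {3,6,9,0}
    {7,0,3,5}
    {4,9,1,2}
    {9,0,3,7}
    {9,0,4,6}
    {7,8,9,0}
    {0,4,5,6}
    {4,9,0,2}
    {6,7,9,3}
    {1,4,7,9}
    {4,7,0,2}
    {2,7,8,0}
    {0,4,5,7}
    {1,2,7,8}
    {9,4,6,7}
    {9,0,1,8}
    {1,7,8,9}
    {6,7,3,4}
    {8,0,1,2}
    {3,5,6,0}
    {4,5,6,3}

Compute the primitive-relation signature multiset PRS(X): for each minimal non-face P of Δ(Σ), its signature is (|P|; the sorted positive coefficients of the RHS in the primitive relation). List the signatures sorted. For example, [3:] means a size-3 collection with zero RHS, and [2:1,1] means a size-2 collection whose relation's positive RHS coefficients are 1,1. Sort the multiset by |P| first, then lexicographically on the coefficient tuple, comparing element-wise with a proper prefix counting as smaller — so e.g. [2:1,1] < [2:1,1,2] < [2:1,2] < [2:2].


20 collections generate NE(X_Σ); each relation:

  • {2,3}:  v_{2} + v_{3} = v_{1}  ⇒ sig = [2:1]
  • {5,9}:  v_{5} + v_{9} = v_{0}  ⇒ sig = [2:1]
  • {1,3}:  v_{1} + v_{3} = v_{7} + v_{9}  ⇒ sig = [2:1,1]
  • {4,8}:  v_{4} + v_{8} = v_{2} + v_{7}  ⇒ sig = [2:1,1]
  • {6,8}:  v_{6} + v_{8} = v_{1} + v_{9}  ⇒ sig = [2:1,1]
  • {1,5}:  v_{1} + v_{5} = 2·v_{0} + v_{4} + v_{7}  ⇒ sig = [2:1,1,2]
  • {3,8}:  v_{3} + v_{8} = v_{0} + 2·v_{7} + v_{9}  ⇒ sig = [2:1,1,2]
  • {1,6}:  v_{1} + v_{6} = v_{4} + 2·v_{9}  ⇒ sig = [2:1,2]
  • {2,6}:  v_{2} + v_{6} = v_{0} + 2·v_{4} + 2·v_{9}  ⇒ sig = [2:1,2,2]
  • {2,5}:  v_{2} + v_{5} = 3·v_{0} + 2·v_{4} + v_{7}  ⇒ sig = [2:1,2,3]
  • {5,8}:  v_{5} + v_{8} = 3·v_{0} + v_{4} + 2·v_{7}  ⇒ sig = [2:1,2,3]
  • {0,3,4}:  v_{0} + v_{3} + v_{4} = 0  ⇒ sig = [3:]
  • {5,6,7}:  v_{5} + v_{6} + v_{7} = 0  ⇒ sig = [3:]
  • {0,1,4}:  v_{0} + v_{1} + v_{4} = v_{2}  ⇒ sig = [3:1]
  • {0,1,7}:  v_{0} + v_{1} + v_{7} = v_{8}  ⇒ sig = [3:1]
  • {0,6,7}:  v_{0} + v_{6} + v_{7} = v_{9}  ⇒ sig = [3:1]
  • {3,4,9}:  v_{3} + v_{4} + v_{9} = v_{6} + v_{7}  ⇒ sig = [3:1,1]
  • {2,8,9}:  v_{2} + v_{8} + v_{9} = v_{0} + 3·v_{1}  ⇒ sig = [3:1,3]
  • {2,7,9}:  v_{2} + v_{7} + v_{9} = 2·v_{1}  ⇒ sig = [3:2]
  • {0,4,7,9}:  v_{0} + v_{4} + v_{7} + v_{9} = v_{1}  ⇒ sig = [4:1]

Hence PRS(X_Σ) =
    |P|=2: 11 collections, coeffs (1), (1), (1,1), (1,1), (1,1), (1,1,2), (1,1,2), (1,2), (1,2,2), (1,2,3), (1,2,3)
    |P|=3: 8 collections, coeffs (), (), (1), (1), (1), (1,1), (1,3), (2)
    |P|=4: 1 collection, coeffs (1)


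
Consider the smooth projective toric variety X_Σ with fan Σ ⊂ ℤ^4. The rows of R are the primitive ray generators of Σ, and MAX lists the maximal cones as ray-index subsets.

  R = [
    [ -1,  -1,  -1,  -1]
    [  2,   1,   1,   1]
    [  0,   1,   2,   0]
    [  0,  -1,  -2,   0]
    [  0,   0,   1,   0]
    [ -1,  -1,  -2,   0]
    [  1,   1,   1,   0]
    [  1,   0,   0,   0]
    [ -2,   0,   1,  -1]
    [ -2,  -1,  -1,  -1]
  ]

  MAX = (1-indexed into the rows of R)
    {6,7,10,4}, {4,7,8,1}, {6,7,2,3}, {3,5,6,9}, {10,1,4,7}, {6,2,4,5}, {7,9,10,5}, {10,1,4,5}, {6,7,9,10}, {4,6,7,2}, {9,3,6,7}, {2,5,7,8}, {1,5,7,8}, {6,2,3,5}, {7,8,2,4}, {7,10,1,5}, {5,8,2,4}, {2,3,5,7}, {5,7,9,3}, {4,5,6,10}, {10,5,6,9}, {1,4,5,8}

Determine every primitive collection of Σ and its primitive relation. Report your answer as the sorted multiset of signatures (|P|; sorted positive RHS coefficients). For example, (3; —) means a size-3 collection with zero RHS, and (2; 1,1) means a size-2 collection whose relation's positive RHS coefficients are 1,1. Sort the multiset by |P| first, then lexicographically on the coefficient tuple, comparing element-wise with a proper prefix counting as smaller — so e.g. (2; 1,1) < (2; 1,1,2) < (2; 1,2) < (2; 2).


Δ(Σ) — 10 vertices, 15 min non-faces:

  {2,10}:  v_{2} + v_{10} = 0 ; sig = (2; —)
  {3,4}:  v_{3} + v_{4} = 0 ; sig = (2; —)
  {1,2}:  v_{1} + v_{2} = v_{8} ; sig = (2; 1)
  {2,9}:  v_{2} + v_{9} = v_{3} ; sig = (2; 1)
  {3,10}:  v_{3} + v_{10} = v_{9} ; sig = (2; 1)
  {4,9}:  v_{4} + v_{9} = v_{10} ; sig = (2; 1)
  {6,8}:  v_{6} + v_{8} = v_{4} ; sig = (2; 1)
  {8,10}:  v_{8} + v_{10} = v_{1} ; sig = (2; 1)
  {1,6}:  v_{1} + v_{6} = v_{4} + v_{10} ; sig = (2; 1,1)
  {3,8}:  v_{3} + v_{8} = v_{5} + v_{7} ; sig = (2; 1,1)
  {1,3}:  v_{1} + v_{3} = v_{5} + v_{7} + v_{10} ; sig = (2; 1,1,1)
  {8,9}:  v_{8} + v_{9} = v_{5} + v_{7} + v_{10} ; sig = (2; 1,1,1)
  {1,9}:  v_{1} + v_{9} = v_{5} + v_{7} + 2·v_{10} ; sig = (2; 1,1,2)
  {5,6,7}:  v_{5} + v_{6} + v_{7} = 0 ; sig = (3; —)
  {4,5,7}:  v_{4} + v_{5} + v_{7} = v_{8} ; sig = (3; 1)

so the primitive-relation signature multiset is
    (2; —)
    (2; —)
    (2; 1)
    (2; 1)
    (2; 1)
    (2; 1)
    (2; 1)
    (2; 1)
    (2; 1,1)
    (2; 1,1)
    (2; 1,1,1)
    (2; 1,1,1)
    (2; 1,1,2)
    (3; —)
    (3; 1)


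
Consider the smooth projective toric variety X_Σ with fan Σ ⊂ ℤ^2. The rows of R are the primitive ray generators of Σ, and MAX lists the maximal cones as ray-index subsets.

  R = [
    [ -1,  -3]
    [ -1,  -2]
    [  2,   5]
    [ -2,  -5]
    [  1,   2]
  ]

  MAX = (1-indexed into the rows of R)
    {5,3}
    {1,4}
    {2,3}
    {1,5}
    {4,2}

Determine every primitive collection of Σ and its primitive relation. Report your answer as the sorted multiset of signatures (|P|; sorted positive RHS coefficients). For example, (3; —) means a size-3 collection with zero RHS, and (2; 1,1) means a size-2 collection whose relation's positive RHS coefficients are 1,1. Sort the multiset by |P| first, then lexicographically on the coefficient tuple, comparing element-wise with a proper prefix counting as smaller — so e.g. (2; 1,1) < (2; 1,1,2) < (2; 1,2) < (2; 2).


The 5 primitive collections of Σ (r=5, n=2):

  • {2,5}:  v_{2} + v_{5} = 0 ; sig = (2; —)
  • {3,4}:  v_{3} + v_{4} = 0 ; sig = (2; —)
  • {1,2}:  v_{1} + v_{2} = v_{4} ; sig = (2; 1)
  • {1,3}:  v_{1} + v_{3} = v_{5} ; sig = (2; 1)
  • {4,5}:  v_{4} + v_{5} = v_{1} ; sig = (2; 1)

Hence PRS(X_Σ) =
{ (2; —) ×2,  (2; 1) ×3 }


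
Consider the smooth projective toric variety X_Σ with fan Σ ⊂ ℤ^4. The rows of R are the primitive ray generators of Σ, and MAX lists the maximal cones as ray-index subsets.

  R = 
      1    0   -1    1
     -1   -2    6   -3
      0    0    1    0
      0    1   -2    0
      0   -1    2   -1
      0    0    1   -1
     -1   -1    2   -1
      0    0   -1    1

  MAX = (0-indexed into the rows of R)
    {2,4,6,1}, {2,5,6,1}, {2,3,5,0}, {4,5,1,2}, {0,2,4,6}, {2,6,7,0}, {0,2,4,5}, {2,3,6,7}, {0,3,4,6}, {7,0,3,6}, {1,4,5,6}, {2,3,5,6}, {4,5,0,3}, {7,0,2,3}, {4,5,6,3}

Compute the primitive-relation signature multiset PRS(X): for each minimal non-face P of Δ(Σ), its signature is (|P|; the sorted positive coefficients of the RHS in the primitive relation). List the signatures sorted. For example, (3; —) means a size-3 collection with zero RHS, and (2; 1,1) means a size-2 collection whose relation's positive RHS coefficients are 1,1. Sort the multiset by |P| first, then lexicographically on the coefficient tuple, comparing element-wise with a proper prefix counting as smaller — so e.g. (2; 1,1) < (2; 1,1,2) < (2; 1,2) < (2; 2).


Σ has 9 primitive collections:

  P = {5,7}:  v_{5} + v_{7} = 0  ⇒ sig = (2; —)
  P = {4,7}:  v_{4} + v_{7} = v_{0} + v_{6}  ⇒ sig = (2; 1,1)
  P = {1,7}:  v_{1} + v_{7} = v_{2} + v_{4} + v_{6}  ⇒ sig = (2; 1,1,1)
  P = {0,1}:  v_{0} + v_{1} = v_{2} + 2·v_{4}  ⇒ sig = (2; 1,2)
  P = {1,3}:  v_{1} + v_{3} = 2·v_{5} + v_{6}  ⇒ sig = (2; 1,2)
  P = {0,5,6}:  v_{0} + v_{5} + v_{6} = v_{4}  ⇒ sig = (3; 1)
  P = {2,3,4}:  v_{2} + v_{3} + v_{4} = v_{5}  ⇒ sig = (3; 1)
  P = {0,2,3,6}:  v_{0} + v_{2} + v_{3} + v_{6} = 0  ⇒ sig = (4; —)
  P = {2,4,5,6}:  v_{2} + v_{4} + v_{5} + v_{6} = v_{1}  ⇒ sig = (4; 1)

so the primitive-relation signature multiset is
    |P|=2: 5 collections, coeffs (), (1,1), (1,1,1), (1,2), (1,2)
    |P|=3: 2 collections, coeffs (1), (1)
    |P|=4: 2 collections, coeffs (), (1)
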